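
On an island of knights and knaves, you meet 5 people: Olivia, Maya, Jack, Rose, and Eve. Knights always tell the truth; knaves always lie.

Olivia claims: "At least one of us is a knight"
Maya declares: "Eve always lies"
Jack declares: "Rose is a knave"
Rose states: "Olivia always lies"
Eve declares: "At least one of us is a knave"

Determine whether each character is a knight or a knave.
Olivia is a knight.
Maya is a knave.
Jack is a knight.
Rose is a knave.
Eve is a knight.

Verification:
- Olivia (knight) says "At least one of us is a knight" - this is TRUE because Olivia, Jack, and Eve are knights.
- Maya (knave) says "Eve always lies" - this is FALSE (a lie) because Eve is a knight.
- Jack (knight) says "Rose is a knave" - this is TRUE because Rose is a knave.
- Rose (knave) says "Olivia always lies" - this is FALSE (a lie) because Olivia is a knight.
- Eve (knight) says "At least one of us is a knave" - this is TRUE because Maya and Rose are knaves.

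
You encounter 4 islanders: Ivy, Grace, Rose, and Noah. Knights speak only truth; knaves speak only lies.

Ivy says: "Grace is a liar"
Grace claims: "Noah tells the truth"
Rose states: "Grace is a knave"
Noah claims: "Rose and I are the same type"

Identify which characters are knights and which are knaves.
Ivy is a knight.
Grace is a knave.
Rose is a knight.
Noah is a knave.

Verification:
- Ivy (knight) says "Grace is a liar" - this is TRUE because Grace is a knave.
- Grace (knave) says "Noah tells the truth" - this is FALSE (a lie) because Noah is a knave.
- Rose (knight) says "Grace is a knave" - this is TRUE because Grace is a knave.
- Noah (knave) says "Rose and I are the same type" - this is FALSE (a lie) because Noah is a knave and Rose is a knight.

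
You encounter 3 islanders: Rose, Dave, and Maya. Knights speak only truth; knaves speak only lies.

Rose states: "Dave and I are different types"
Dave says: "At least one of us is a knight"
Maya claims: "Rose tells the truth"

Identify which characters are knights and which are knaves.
Rose is a knave.
Dave is a knave.
Maya is a knave.

Verification:
- Rose (knave) says "Dave and I are different types" - this is FALSE (a lie) because Rose is a knave and Dave is a knave.
- Dave (knave) says "At least one of us is a knight" - this is FALSE (a lie) because no one is a knight.
- Maya (knave) says "Rose tells the truth" - this is FALSE (a lie) because Rose is a knave.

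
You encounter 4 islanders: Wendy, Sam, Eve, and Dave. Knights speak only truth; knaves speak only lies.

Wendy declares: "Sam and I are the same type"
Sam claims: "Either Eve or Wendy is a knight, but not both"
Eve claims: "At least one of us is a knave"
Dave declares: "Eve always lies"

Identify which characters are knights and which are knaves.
Wendy is a knave.
Sam is a knight.
Eve is a knight.
Dave is a knave.

Verification:
- Wendy (knave) says "Sam and I are the same type" - this is FALSE (a lie) because Wendy is a knave and Sam is a knight.
- Sam (knight) says "Either Eve or Wendy is a knight, but not both" - this is TRUE because Eve is a knight and Wendy is a knave.
- Eve (knight) says "At least one of us is a knave" - this is TRUE because Wendy and Dave are knaves.
- Dave (knave) says "Eve always lies" - this is FALSE (a lie) because Eve is a knight.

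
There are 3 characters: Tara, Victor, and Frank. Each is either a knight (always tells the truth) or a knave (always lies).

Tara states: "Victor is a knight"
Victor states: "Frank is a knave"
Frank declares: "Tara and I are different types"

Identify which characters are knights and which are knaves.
Tara is a knave.
Victor is a knave.
Frank is a knight.

Verification:
- Tara (knave) says "Victor is a knight" - this is FALSE (a lie) because Victor is a knave.
- Victor (knave) says "Frank is a knave" - this is FALSE (a lie) because Frank is a knight.
- Frank (knight) says "Tara and I are different types" - this is TRUE because Frank is a knight and Tara is a knave.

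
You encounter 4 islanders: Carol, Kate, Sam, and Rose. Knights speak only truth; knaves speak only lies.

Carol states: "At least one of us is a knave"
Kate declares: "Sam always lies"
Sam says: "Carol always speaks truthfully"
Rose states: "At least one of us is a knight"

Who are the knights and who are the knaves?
Carol is a knight.
Kate is a knave.
Sam is a knight.
Rose is a knight.

Verification:
- Carol (knight) says "At least one of us is a knave" - this is TRUE because Kate is a knave.
- Kate (knave) says "Sam always lies" - this is FALSE (a lie) because Sam is a knight.
- Sam (knight) says "Carol always speaks truthfully" - this is TRUE because Carol is a knight.
- Rose (knight) says "At least one of us is a knight" - this is TRUE because Carol, Sam, and Rose are knights.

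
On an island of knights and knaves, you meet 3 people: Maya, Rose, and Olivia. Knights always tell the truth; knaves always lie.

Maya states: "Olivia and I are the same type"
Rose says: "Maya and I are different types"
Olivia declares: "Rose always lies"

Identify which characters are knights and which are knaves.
Maya is a knave.
Rose is a knave.
Olivia is a knight.

Verification:
- Maya (knave) says "Olivia and I are the same type" - this is FALSE (a lie) because Maya is a knave and Olivia is a knight.
- Rose (knave) says "Maya and I are different types" - this is FALSE (a lie) because Rose is a knave and Maya is a knave.
- Olivia (knight) says "Rose always lies" - this is TRUE because Rose is a knave.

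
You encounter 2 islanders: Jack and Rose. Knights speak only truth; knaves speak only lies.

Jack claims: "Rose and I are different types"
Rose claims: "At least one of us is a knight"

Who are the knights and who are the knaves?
Jack is a knave.
Rose is a knave.

Verification:
- Jack (knave) says "Rose and I are different types" - this is FALSE (a lie) because Jack is a knave and Rose is a knave.
- Rose (knave) says "At least one of us is a knight" - this is FALSE (a lie) because no one is a knight.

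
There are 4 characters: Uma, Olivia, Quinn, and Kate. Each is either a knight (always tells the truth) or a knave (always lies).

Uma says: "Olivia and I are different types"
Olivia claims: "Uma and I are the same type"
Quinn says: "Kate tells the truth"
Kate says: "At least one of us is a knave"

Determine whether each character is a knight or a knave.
Uma is a knight.
Olivia is a knave.
Quinn is a knight.
Kate is a knight.

Verification:
- Uma (knight) says "Olivia and I are different types" - this is TRUE because Uma is a knight and Olivia is a knave.
- Olivia (knave) says "Uma and I are the same type" - this is FALSE (a lie) because Olivia is a knave and Uma is a knight.
- Quinn (knight) says "Kate tells the truth" - this is TRUE because Kate is a knight.
- Kate (knight) says "At least one of us is a knave" - this is TRUE because Olivia is a knave.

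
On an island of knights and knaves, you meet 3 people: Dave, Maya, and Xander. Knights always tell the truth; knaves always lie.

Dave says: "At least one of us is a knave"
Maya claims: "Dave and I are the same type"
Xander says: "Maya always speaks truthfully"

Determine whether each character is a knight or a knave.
Dave is a knight.
Maya is a knave.
Xander is a knave.

Verification:
- Dave (knight) says "At least one of us is a knave" - this is TRUE because Maya and Xander are knaves.
- Maya (knave) says "Dave and I are the same type" - this is FALSE (a lie) because Maya is a knave and Dave is a knight.
- Xander (knave) says "Maya always speaks truthfully" - this is FALSE (a lie) because Maya is a knave.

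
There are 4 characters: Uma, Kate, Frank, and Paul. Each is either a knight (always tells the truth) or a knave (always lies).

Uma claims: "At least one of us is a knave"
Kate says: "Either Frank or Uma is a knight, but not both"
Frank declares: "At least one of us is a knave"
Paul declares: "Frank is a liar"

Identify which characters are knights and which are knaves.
Uma is a knight.
Kate is a knave.
Frank is a knight.
Paul is a knave.

Verification:
- Uma (knight) says "At least one of us is a knave" - this is TRUE because Kate and Paul are knaves.
- Kate (knave) says "Either Frank or Uma is a knight, but not both" - this is FALSE (a lie) because Frank is a knight and Uma is a knight.
- Frank (knight) says "At least one of us is a knave" - this is TRUE because Kate and Paul are knaves.
- Paul (knave) says "Frank is a liar" - this is FALSE (a lie) because Frank is a knight.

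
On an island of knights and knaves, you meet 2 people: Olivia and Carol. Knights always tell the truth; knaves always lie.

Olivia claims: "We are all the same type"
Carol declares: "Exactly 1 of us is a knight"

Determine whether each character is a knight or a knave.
Olivia is a knave.
Carol is a knight.

Verification:
- Olivia (knave) says "We are all the same type" - this is FALSE (a lie) because Carol is a knight and Olivia is a knave.
- Carol (knight) says "Exactly 1 of us is a knight" - this is TRUE because there are 1 knights.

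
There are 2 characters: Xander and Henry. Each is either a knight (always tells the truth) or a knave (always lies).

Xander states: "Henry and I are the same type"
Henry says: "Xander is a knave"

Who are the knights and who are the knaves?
Xander is a knave.
Henry is a knight.

Verification:
- Xander (knave) says "Henry and I are the same type" - this is FALSE (a lie) because Xander is a knave and Henry is a knight.
- Henry (knight) says "Xander is a knave" - this is TRUE because Xander is a knave.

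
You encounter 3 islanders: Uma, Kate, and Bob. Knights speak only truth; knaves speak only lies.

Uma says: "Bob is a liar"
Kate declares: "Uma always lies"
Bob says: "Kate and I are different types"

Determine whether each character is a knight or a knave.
Uma is a knight.
Kate is a knave.
Bob is a knave.

Verification:
- Uma (knight) says "Bob is a liar" - this is TRUE because Bob is a knave.
- Kate (knave) says "Uma always lies" - this is FALSE (a lie) because Uma is a knight.
- Bob (knave) says "Kate and I are different types" - this is FALSE (a lie) because Bob is a knave and Kate is a knave.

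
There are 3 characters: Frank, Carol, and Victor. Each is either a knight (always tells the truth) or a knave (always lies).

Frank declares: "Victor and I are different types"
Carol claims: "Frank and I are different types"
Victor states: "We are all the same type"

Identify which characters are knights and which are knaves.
Frank is a knave.
Carol is a knight.
Victor is a knave.

Verification:
- Frank (knave) says "Victor and I are different types" - this is FALSE (a lie) because Frank is a knave and Victor is a knave.
- Carol (knight) says "Frank and I are different types" - this is TRUE because Carol is a knight and Frank is a knave.
- Victor (knave) says "We are all the same type" - this is FALSE (a lie) because Carol is a knight and Frank and Victor are knaves.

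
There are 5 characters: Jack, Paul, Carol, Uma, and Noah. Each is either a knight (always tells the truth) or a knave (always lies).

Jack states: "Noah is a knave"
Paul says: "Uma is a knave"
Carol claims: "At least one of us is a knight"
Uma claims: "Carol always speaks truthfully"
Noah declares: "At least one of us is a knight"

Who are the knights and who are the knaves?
Jack is a knave.
Paul is a knave.
Carol is a knight.
Uma is a knight.
Noah is a knight.

Verification:
- Jack (knave) says "Noah is a knave" - this is FALSE (a lie) because Noah is a knight.
- Paul (knave) says "Uma is a knave" - this is FALSE (a lie) because Uma is a knight.
- Carol (knight) says "At least one of us is a knight" - this is TRUE because Carol, Uma, and Noah are knights.
- Uma (knight) says "Carol always speaks truthfully" - this is TRUE because Carol is a knight.
- Noah (knight) says "At least one of us is a knight" - this is TRUE because Carol, Uma, and Noah are knights.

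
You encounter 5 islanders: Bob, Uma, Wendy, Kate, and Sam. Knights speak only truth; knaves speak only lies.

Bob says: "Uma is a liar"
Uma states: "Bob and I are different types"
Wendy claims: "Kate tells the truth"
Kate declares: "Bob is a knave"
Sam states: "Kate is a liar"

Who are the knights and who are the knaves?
Bob is a knave.
Uma is a knight.
Wendy is a knight.
Kate is a knight.
Sam is a knave.

Verification:
- Bob (knave) says "Uma is a liar" - this is FALSE (a lie) because Uma is a knight.
- Uma (knight) says "Bob and I are different types" - this is TRUE because Uma is a knight and Bob is a knave.
- Wendy (knight) says "Kate tells the truth" - this is TRUE because Kate is a knight.
- Kate (knight) says "Bob is a knave" - this is TRUE because Bob is a knave.
- Sam (knave) says "Kate is a liar" - this is FALSE (a lie) because Kate is a knight.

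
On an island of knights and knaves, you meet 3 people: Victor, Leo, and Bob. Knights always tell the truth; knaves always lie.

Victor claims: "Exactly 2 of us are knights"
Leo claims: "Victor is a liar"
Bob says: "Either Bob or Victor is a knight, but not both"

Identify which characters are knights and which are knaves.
Victor is a knave.
Leo is a knight.
Bob is a knave.

Verification:
- Victor (knave) says "Exactly 2 of us are knights" - this is FALSE (a lie) because there are 1 knights.
- Leo (knight) says "Victor is a liar" - this is TRUE because Victor is a knave.
- Bob (knave) says "Either Bob or Victor is a knight, but not both" - this is FALSE (a lie) because Bob is a knave and Victor is a knave.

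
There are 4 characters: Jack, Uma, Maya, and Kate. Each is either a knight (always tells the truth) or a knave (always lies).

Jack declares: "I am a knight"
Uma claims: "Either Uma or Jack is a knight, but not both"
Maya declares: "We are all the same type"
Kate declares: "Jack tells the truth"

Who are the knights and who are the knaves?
Jack is a knave.
Uma is a knight.
Maya is a knave.
Kate is a knave.

Verification:
- Jack (knave) says "I am a knight" - this is FALSE (a lie) because Jack is a knave.
- Uma (knight) says "Either Uma or Jack is a knight, but not both" - this is TRUE because Uma is a knight and Jack is a knave.
- Maya (knave) says "We are all the same type" - this is FALSE (a lie) because Uma is a knight and Jack, Maya, and Kate are knaves.
- Kate (knave) says "Jack tells the truth" - this is FALSE (a lie) because Jack is a knave.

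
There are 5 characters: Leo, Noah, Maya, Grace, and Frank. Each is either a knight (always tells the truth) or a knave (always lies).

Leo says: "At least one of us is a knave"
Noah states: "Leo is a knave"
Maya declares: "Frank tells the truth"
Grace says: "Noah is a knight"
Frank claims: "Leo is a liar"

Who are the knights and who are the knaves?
Leo is a knight.
Noah is a knave.
Maya is a knave.
Grace is a knave.
Frank is a knave.

Verification:
- Leo (knight) says "At least one of us is a knave" - this is TRUE because Noah, Maya, Grace, and Frank are knaves.
- Noah (knave) says "Leo is a knave" - this is FALSE (a lie) because Leo is a knight.
- Maya (knave) says "Frank tells the truth" - this is FALSE (a lie) because Frank is a knave.
- Grace (knave) says "Noah is a knight" - this is FALSE (a lie) because Noah is a knave.
- Frank (knave) says "Leo is a liar" - this is FALSE (a lie) because Leo is a knight.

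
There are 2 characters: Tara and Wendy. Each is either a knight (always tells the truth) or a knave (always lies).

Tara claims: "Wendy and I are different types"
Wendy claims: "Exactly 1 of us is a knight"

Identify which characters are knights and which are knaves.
Tara is a knave.
Wendy is a knave.

Verification:
- Tara (knave) says "Wendy and I are different types" - this is FALSE (a lie) because Tara is a knave and Wendy is a knave.
- Wendy (knave) says "Exactly 1 of us is a knight" - this is FALSE (a lie) because there are 0 knights.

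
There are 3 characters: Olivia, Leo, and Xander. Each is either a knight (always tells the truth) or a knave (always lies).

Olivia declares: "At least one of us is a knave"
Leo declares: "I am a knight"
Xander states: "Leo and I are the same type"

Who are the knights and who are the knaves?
Olivia is a knight.
Leo is a knight.
Xander is a knave.

Verification:
- Olivia (knight) says "At least one of us is a knave" - this is TRUE because Xander is a knave.
- Leo (knight) says "I am a knight" - this is TRUE because Leo is a knight.
- Xander (knave) says "Leo and I are the same type" - this is FALSE (a lie) because Xander is a knave and Leo is a knight.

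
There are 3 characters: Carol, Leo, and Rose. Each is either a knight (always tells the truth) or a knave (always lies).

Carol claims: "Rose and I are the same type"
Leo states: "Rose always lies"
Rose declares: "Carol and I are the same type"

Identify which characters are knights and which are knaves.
Carol is a knight.
Leo is a knave.
Rose is a knight.

Verification:
- Carol (knight) says "Rose and I are the same type" - this is TRUE because Carol is a knight and Rose is a knight.
- Leo (knave) says "Rose always lies" - this is FALSE (a lie) because Rose is a knight.
- Rose (knight) says "Carol and I are the same type" - this is TRUE because Rose is a knight and Carol is a knight.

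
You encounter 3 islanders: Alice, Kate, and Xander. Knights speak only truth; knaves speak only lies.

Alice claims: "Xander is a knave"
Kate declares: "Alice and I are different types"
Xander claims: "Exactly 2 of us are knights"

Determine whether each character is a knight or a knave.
Alice is a knave.
Kate is a knight.
Xander is a knight.

Verification:
- Alice (knave) says "Xander is a knave" - this is FALSE (a lie) because Xander is a knight.
- Kate (knight) says "Alice and I are different types" - this is TRUE because Kate is a knight and Alice is a knave.
- Xander (knight) says "Exactly 2 of us are knights" - this is TRUE because there are 2 knights.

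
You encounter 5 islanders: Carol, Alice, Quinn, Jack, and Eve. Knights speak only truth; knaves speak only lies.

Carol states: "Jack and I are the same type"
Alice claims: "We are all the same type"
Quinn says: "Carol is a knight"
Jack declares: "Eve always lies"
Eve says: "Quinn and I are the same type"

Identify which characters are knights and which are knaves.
Carol is a knight.
Alice is a knave.
Quinn is a knight.
Jack is a knight.
Eve is a knave.

Verification:
- Carol (knight) says "Jack and I are the same type" - this is TRUE because Carol is a knight and Jack is a knight.
- Alice (knave) says "We are all the same type" - this is FALSE (a lie) because Carol, Quinn, and Jack are knights and Alice and Eve are knaves.
- Quinn (knight) says "Carol is a knight" - this is TRUE because Carol is a knight.
- Jack (knight) says "Eve always lies" - this is TRUE because Eve is a knave.
- Eve (knave) says "Quinn and I are the same type" - this is FALSE (a lie) because Eve is a knave and Quinn is a knight.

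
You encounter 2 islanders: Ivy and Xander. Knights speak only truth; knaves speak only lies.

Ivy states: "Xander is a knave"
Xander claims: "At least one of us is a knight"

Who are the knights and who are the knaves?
Ivy is a knave.
Xander is a knight.

Verification:
- Ivy (knave) says "Xander is a knave" - this is FALSE (a lie) because Xander is a knight.
- Xander (knight) says "At least one of us is a knight" - this is TRUE because Xander is a knight.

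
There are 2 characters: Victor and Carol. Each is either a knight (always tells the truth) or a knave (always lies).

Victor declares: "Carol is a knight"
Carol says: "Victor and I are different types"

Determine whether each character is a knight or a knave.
Victor is a knave.
Carol is a knave.

Verification:
- Victor (knave) says "Carol is a knight" - this is FALSE (a lie) because Carol is a knave.
- Carol (knave) says "Victor and I are different types" - this is FALSE (a lie) because Carol is a knave and Victor is a knave.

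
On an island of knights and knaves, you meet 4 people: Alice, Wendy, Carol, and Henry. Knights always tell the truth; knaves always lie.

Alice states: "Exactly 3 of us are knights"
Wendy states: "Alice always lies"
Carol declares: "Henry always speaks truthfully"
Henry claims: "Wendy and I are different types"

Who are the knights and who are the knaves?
Alice is a knight.
Wendy is a knave.
Carol is a knight.
Henry is a knight.

Verification:
- Alice (knight) says "Exactly 3 of us are knights" - this is TRUE because there are 3 knights.
- Wendy (knave) says "Alice always lies" - this is FALSE (a lie) because Alice is a knight.
- Carol (knight) says "Henry always speaks truthfully" - this is TRUE because Henry is a knight.
- Henry (knight) says "Wendy and I are different types" - this is TRUE because Henry is a knight and Wendy is a knave.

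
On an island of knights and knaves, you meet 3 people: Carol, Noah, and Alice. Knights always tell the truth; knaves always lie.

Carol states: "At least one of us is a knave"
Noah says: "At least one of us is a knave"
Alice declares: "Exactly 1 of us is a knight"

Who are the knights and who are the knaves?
Carol is a knight.
Noah is a knight.
Alice is a knave.

Verification:
- Carol (knight) says "At least one of us is a knave" - this is TRUE because Alice is a knave.
- Noah (knight) says "At least one of us is a knave" - this is TRUE because Alice is a knave.
- Alice (knave) says "Exactly 1 of us is a knight" - this is FALSE (a lie) because there are 2 knights.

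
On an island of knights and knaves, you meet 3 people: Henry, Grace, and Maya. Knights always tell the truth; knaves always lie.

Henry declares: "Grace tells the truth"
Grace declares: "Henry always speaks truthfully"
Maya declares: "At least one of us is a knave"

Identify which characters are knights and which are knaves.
Henry is a knave.
Grace is a knave.
Maya is a knight.

Verification:
- Henry (knave) says "Grace tells the truth" - this is FALSE (a lie) because Grace is a knave.
- Grace (knave) says "Henry always speaks truthfully" - this is FALSE (a lie) because Henry is a knave.
- Maya (knight) says "At least one of us is a knave" - this is TRUE because Henry and Grace are knaves.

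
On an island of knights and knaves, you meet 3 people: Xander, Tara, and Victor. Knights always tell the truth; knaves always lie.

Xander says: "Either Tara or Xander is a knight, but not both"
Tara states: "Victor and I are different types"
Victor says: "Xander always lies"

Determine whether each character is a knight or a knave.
Xander is a knight.
Tara is a knave.
Victor is a knave.

Verification:
- Xander (knight) says "Either Tara or Xander is a knight, but not both" - this is TRUE because Tara is a knave and Xander is a knight.
- Tara (knave) says "Victor and I are different types" - this is FALSE (a lie) because Tara is a knave and Victor is a knave.
- Victor (knave) says "Xander always lies" - this is FALSE (a lie) because Xander is a knight.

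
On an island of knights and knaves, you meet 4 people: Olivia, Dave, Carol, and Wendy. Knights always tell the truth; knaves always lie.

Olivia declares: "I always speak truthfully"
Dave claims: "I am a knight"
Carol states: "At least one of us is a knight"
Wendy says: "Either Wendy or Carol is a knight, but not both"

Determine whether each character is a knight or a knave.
Olivia is a knave.
Dave is a knave.
Carol is a knave.
Wendy is a knave.

Verification:
- Olivia (knave) says "I always speak truthfully" - this is FALSE (a lie) because Olivia is a knave.
- Dave (knave) says "I am a knight" - this is FALSE (a lie) because Dave is a knave.
- Carol (knave) says "At least one of us is a knight" - this is FALSE (a lie) because no one is a knight.
- Wendy (knave) says "Either Wendy or Carol is a knight, but not both" - this is FALSE (a lie) because Wendy is a knave and Carol is a knave.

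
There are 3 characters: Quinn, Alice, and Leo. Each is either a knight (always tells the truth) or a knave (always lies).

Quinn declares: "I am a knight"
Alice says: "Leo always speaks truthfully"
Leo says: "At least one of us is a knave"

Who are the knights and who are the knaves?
Quinn is a knave.
Alice is a knight.
Leo is a knight.

Verification:
- Quinn (knave) says "I am a knight" - this is FALSE (a lie) because Quinn is a knave.
- Alice (knight) says "Leo always speaks truthfully" - this is TRUE because Leo is a knight.
- Leo (knight) says "At least one of us is a knave" - this is TRUE because Quinn is a knave.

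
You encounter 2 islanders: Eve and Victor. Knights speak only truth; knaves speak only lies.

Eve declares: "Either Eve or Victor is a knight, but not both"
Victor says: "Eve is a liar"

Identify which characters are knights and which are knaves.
Eve is a knight.
Victor is a knave.

Verification:
- Eve (knight) says "Either Eve or Victor is a knight, but not both" - this is TRUE because Eve is a knight and Victor is a knave.
- Victor (knave) says "Eve is a liar" - this is FALSE (a lie) because Eve is a knight.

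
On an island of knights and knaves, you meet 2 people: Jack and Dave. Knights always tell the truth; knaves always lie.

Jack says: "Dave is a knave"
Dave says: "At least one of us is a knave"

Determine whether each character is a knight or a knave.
Jack is a knave.
Dave is a knight.

Verification:
- Jack (knave) says "Dave is a knave" - this is FALSE (a lie) because Dave is a knight.
- Dave (knight) says "At least one of us is a knave" - this is TRUE because Jack is a knave.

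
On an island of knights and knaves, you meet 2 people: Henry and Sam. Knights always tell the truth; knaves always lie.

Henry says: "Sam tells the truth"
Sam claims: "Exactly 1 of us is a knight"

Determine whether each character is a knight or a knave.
Henry is a knave.
Sam is a knave.

Verification:
- Henry (knave) says "Sam tells the truth" - this is FALSE (a lie) because Sam is a knave.
- Sam (knave) says "Exactly 1 of us is a knight" - this is FALSE (a lie) because there are 0 knights.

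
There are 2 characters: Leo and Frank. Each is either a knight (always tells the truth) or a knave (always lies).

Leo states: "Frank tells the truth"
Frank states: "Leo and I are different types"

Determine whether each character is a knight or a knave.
Leo is a knave.
Frank is a knave.

Verification:
- Leo (knave) says "Frank tells the truth" - this is FALSE (a lie) because Frank is a knave.
- Frank (knave) says "Leo and I are different types" - this is FALSE (a lie) because Frank is a knave and Leo is a knave.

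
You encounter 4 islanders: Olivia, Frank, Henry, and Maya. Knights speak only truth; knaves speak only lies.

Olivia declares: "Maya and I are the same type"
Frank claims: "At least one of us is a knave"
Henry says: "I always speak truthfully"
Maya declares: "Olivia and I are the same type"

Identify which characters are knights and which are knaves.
Olivia is a knight.
Frank is a knight.
Henry is a knave.
Maya is a knight.

Verification:
- Olivia (knight) says "Maya and I are the same type" - this is TRUE because Olivia is a knight and Maya is a knight.
- Frank (knight) says "At least one of us is a knave" - this is TRUE because Henry is a knave.
- Henry (knave) says "I always speak truthfully" - this is FALSE (a lie) because Henry is a knave.
- Maya (knight) says "Olivia and I are the same type" - this is TRUE because Maya is a knight and Olivia is a knight.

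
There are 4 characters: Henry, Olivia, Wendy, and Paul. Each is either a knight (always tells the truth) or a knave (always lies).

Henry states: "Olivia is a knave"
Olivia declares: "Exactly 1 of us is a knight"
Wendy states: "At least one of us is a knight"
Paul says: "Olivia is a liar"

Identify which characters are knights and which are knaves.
Henry is a knight.
Olivia is a knave.
Wendy is a knight.
Paul is a knight.

Verification:
- Henry (knight) says "Olivia is a knave" - this is TRUE because Olivia is a knave.
- Olivia (knave) says "Exactly 1 of us is a knight" - this is FALSE (a lie) because there are 3 knights.
- Wendy (knight) says "At least one of us is a knight" - this is TRUE because Henry, Wendy, and Paul are knights.
- Paul (knight) says "Olivia is a liar" - this is TRUE because Olivia is a knave.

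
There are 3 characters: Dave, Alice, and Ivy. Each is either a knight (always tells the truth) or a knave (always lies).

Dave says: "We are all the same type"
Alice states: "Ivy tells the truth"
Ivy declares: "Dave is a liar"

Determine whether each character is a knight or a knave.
Dave is a knave.
Alice is a knight.
Ivy is a knight.

Verification:
- Dave (knave) says "We are all the same type" - this is FALSE (a lie) because Alice and Ivy are knights and Dave is a knave.
- Alice (knight) says "Ivy tells the truth" - this is TRUE because Ivy is a knight.
- Ivy (knight) says "Dave is a liar" - this is TRUE because Dave is a knave.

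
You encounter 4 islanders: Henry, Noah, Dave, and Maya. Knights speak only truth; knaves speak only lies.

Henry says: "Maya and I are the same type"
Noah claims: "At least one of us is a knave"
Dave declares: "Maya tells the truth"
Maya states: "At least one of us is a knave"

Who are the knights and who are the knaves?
Henry is a knave.
Noah is a knight.
Dave is a knight.
Maya is a knight.

Verification:
- Henry (knave) says "Maya and I are the same type" - this is FALSE (a lie) because Henry is a knave and Maya is a knight.
- Noah (knight) says "At least one of us is a knave" - this is TRUE because Henry is a knave.
- Dave (knight) says "Maya tells the truth" - this is TRUE because Maya is a knight.
- Maya (knight) says "At least one of us is a knave" - this is TRUE because Henry is a knave.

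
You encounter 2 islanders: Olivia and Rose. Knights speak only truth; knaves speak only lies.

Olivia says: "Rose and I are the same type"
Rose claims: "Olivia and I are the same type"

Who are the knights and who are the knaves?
Olivia is a knight.
Rose is a knight.

Verification:
- Olivia (knight) says "Rose and I are the same type" - this is TRUE because Olivia is a knight and Rose is a knight.
- Rose (knight) says "Olivia and I are the same type" - this is TRUE because Rose is a knight and Olivia is a knight.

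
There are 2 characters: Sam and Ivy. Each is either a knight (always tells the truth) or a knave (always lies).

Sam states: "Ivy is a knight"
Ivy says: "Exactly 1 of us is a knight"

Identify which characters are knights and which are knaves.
Sam is a knave.
Ivy is a knave.

Verification:
- Sam (knave) says "Ivy is a knight" - this is FALSE (a lie) because Ivy is a knave.
- Ivy (knave) says "Exactly 1 of us is a knight" - this is FALSE (a lie) because there are 0 knights.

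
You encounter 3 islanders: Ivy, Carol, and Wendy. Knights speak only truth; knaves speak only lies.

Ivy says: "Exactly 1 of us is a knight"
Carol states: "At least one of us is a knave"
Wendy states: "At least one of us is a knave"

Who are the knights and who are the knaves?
Ivy is a knave.
Carol is a knight.
Wendy is a knight.

Verification:
- Ivy (knave) says "Exactly 1 of us is a knight" - this is FALSE (a lie) because there are 2 knights.
- Carol (knight) says "At least one of us is a knave" - this is TRUE because Ivy is a knave.
- Wendy (knight) says "At least one of us is a knave" - this is TRUE because Ivy is a knave.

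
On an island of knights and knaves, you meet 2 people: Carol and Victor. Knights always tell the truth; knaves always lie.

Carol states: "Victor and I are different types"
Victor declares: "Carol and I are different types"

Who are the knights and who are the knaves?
Carol is a knave.
Victor is a knave.

Verification:
- Carol (knave) says "Victor and I are different types" - this is FALSE (a lie) because Carol is a knave and Victor is a knave.
- Victor (knave) says "Carol and I are different types" - this is FALSE (a lie) because Victor is a knave and Carol is a knave.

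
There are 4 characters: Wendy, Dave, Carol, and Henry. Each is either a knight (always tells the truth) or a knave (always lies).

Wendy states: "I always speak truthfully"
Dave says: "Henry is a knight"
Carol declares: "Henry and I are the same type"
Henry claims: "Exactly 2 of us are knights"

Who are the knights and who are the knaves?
Wendy is a knave.
Dave is a knight.
Carol is a knave.
Henry is a knight.

Verification:
- Wendy (knave) says "I always speak truthfully" - this is FALSE (a lie) because Wendy is a knave.
- Dave (knight) says "Henry is a knight" - this is TRUE because Henry is a knight.
- Carol (knave) says "Henry and I are the same type" - this is FALSE (a lie) because Carol is a knave and Henry is a knight.
- Henry (knight) says "Exactly 2 of us are knights" - this is TRUE because there are 2 knights.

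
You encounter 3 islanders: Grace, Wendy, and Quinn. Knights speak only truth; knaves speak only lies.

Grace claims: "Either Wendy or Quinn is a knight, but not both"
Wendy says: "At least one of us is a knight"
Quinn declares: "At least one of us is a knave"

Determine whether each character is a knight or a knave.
Grace is a knave.
Wendy is a knight.
Quinn is a knight.

Verification:
- Grace (knave) says "Either Wendy or Quinn is a knight, but not both" - this is FALSE (a lie) because Wendy is a knight and Quinn is a knight.
- Wendy (knight) says "At least one of us is a knight" - this is TRUE because Wendy and Quinn are knights.
- Quinn (knight) says "At least one of us is a knave" - this is TRUE because Grace is a knave.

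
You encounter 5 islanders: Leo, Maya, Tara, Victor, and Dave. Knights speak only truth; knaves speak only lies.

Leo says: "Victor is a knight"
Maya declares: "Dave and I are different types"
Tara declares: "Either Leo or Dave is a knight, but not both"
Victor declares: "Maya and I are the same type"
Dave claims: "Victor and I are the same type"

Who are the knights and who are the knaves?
Leo is a knight.
Maya is a knight.
Tara is a knight.
Victor is a knight.
Dave is a knave.

Verification:
- Leo (knight) says "Victor is a knight" - this is TRUE because Victor is a knight.
- Maya (knight) says "Dave and I are different types" - this is TRUE because Maya is a knight and Dave is a knave.
- Tara (knight) says "Either Leo or Dave is a knight, but not both" - this is TRUE because Leo is a knight and Dave is a knave.
- Victor (knight) says "Maya and I are the same type" - this is TRUE because Victor is a knight and Maya is a knight.
- Dave (knave) says "Victor and I are the same type" - this is FALSE (a lie) because Dave is a knave and Victor is a knight.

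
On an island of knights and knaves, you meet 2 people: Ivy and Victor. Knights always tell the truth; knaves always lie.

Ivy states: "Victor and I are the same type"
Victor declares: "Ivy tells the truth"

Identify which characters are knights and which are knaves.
Ivy is a knight.
Victor is a knight.

Verification:
- Ivy (knight) says "Victor and I are the same type" - this is TRUE because Ivy is a knight and Victor is a knight.
- Victor (knight) says "Ivy tells the truth" - this is TRUE because Ivy is a knight.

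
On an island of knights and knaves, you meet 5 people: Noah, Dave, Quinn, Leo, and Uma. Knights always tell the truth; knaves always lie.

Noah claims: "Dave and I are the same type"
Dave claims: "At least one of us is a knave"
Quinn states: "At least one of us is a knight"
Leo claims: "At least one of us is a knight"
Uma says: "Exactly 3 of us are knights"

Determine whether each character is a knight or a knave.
Noah is a knight.
Dave is a knight.
Quinn is a knight.
Leo is a knight.
Uma is a knave.

Verification:
- Noah (knight) says "Dave and I are the same type" - this is TRUE because Noah is a knight and Dave is a knight.
- Dave (knight) says "At least one of us is a knave" - this is TRUE because Uma is a knave.
- Quinn (knight) says "At least one of us is a knight" - this is TRUE because Noah, Dave, Quinn, and Leo are knights.
- Leo (knight) says "At least one of us is a knight" - this is TRUE because Noah, Dave, Quinn, and Leo are knights.
- Uma (knave) says "Exactly 3 of us are knights" - this is FALSE (a lie) because there are 4 knights.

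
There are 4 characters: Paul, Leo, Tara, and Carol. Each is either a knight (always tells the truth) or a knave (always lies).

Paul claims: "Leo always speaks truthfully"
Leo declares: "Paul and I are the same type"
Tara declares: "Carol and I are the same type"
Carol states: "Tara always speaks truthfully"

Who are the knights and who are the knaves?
Paul is a knight.
Leo is a knight.
Tara is a knight.
Carol is a knight.

Verification:
- Paul (knight) says "Leo always speaks truthfully" - this is TRUE because Leo is a knight.
- Leo (knight) says "Paul and I are the same type" - this is TRUE because Leo is a knight and Paul is a knight.
- Tara (knight) says "Carol and I are the same type" - this is TRUE because Tara is a knight and Carol is a knight.
- Carol (knight) says "Tara always speaks truthfully" - this is TRUE because Tara is a knight.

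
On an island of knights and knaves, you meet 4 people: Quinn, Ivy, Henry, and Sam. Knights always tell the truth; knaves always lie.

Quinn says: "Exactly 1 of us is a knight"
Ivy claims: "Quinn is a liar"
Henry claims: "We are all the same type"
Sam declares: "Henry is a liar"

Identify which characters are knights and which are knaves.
Quinn is a knave.
Ivy is a knight.
Henry is a knave.
Sam is a knight.

Verification:
- Quinn (knave) says "Exactly 1 of us is a knight" - this is FALSE (a lie) because there are 2 knights.
- Ivy (knight) says "Quinn is a liar" - this is TRUE because Quinn is a knave.
- Henry (knave) says "We are all the same type" - this is FALSE (a lie) because Ivy and Sam are knights and Quinn and Henry are knaves.
- Sam (knight) says "Henry is a liar" - this is TRUE because Henry is a knave.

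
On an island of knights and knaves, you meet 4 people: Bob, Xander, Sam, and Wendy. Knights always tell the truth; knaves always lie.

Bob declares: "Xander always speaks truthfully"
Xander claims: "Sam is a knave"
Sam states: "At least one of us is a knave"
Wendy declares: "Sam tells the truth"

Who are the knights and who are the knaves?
Bob is a knave.
Xander is a knave.
Sam is a knight.
Wendy is a knight.

Verification:
- Bob (knave) says "Xander always speaks truthfully" - this is FALSE (a lie) because Xander is a knave.
- Xander (knave) says "Sam is a knave" - this is FALSE (a lie) because Sam is a knight.
- Sam (knight) says "At least one of us is a knave" - this is TRUE because Bob and Xander are knaves.
- Wendy (knight) says "Sam tells the truth" - this is TRUE because Sam is a knight.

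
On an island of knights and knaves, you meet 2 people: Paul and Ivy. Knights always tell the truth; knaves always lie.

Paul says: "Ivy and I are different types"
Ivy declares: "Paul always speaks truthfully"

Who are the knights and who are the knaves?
Paul is a knave.
Ivy is a knave.

Verification:
- Paul (knave) says "Ivy and I are different types" - this is FALSE (a lie) because Paul is a knave and Ivy is a knave.
- Ivy (knave) says "Paul always speaks truthfully" - this is FALSE (a lie) because Paul is a knave.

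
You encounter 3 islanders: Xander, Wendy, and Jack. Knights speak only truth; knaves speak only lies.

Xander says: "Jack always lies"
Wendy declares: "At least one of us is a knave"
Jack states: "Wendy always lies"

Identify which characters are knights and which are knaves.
Xander is a knight.
Wendy is a knight.
Jack is a knave.

Verification:
- Xander (knight) says "Jack always lies" - this is TRUE because Jack is a knave.
- Wendy (knight) says "At least one of us is a knave" - this is TRUE because Jack is a knave.
- Jack (knave) says "Wendy always lies" - this is FALSE (a lie) because Wendy is a knight.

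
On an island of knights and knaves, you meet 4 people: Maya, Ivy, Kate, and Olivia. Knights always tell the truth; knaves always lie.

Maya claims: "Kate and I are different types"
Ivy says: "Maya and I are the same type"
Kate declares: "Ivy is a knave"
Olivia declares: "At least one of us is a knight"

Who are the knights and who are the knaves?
Maya is a knight.
Ivy is a knight.
Kate is a knave.
Olivia is a knight.

Verification:
- Maya (knight) says "Kate and I are different types" - this is TRUE because Maya is a knight and Kate is a knave.
- Ivy (knight) says "Maya and I are the same type" - this is TRUE because Ivy is a knight and Maya is a knight.
- Kate (knave) says "Ivy is a knave" - this is FALSE (a lie) because Ivy is a knight.
- Olivia (knight) says "At least one of us is a knight" - this is TRUE because Maya, Ivy, and Olivia are knights.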